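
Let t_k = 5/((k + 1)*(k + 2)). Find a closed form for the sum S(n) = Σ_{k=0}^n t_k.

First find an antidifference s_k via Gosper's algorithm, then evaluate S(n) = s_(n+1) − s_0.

The ratio is (k + 1)/(k + 3).
Take A(k)=k + 1, B(k)=k + 3, C(k)=1.
Set up (k + 1)·f(k+1) − (k + 2)·f(k) − (1) = 0.
From deg A=1, deg B=1, deg C=0: d=1.
Match coefficients ⇒ f(k) = k.
So s_k = (B(k−1)f/C)·t_k = (k*(k + 2))·t_k = 5*k/(k + 1).
Check: Δs_k = 5/(k**2 + 3*k + 2). ✓
Telescope: S(n) = s_(n+1) − s_(0) = 5*(n + 1)/(n + 2) − (0) = 5*(n + 1)/(n + 2).

S(n) = 5*(n + 1)/(n + 2)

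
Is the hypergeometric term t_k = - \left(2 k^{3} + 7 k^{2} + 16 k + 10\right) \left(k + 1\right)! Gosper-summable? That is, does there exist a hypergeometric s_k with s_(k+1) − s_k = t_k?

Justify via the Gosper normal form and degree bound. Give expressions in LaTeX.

Yes. s_k = - \left(2 k^{2} + k + 4\right) \left(k + 1\right)!.

Ratio r(k) = (2*k**4 + 17*k**3 + 62*k**2 + 107*k + 70)/(2*k**3 + 7*k**2 + 16*k + 10).
So A=k + 2 and B=1, with C=k**3 + 7*k**2/2 + 8*k + 5.
Solve (k + 2)·f(k+1) − (1)·f(k) = k**3 + 7*k**2/2 + 8*k + 5.
deg f ≤ 2 (via 1,0,3).
Solve for f: f(k) = (2*k**2 + k + 4)/2 (degree 2 ≤ 2).
So s_k = (B(k−1)f/C)·t_k = ((2*k**2 + k + 4)/(2*k**3 + 7*k**2 + 16*k + 10))·t_k = -(2*k**2 + k + 4)*factorial(k + 1).
s_(k+1) − s_k = -(2*k**3 + 7*k**2 + 16*k + 10)*factorial(k + 1) = t_k.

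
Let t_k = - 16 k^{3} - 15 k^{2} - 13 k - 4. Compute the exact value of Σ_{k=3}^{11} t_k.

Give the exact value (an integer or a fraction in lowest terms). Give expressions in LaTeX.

The ratio is (16*k**3 + 63*k**2 + 91*k + 48)/(16*k**3 + 15*k**2 + 13*k + 4).
Gosper form: A/B · C(k+1)/C(k) with A=1, B=1, C=k**3 + 15*k**2/16 + 13*k/16 + 1/4.
Solve (1)·f(k+1) − (1)·f(k) = k**3 + 15*k**2/16 + 13*k/16 + 1/4.
From deg A=0, deg B=0, deg C=3: d=4.
Coefficient equations give f(k) = k**2*(4*k**2 - 3*k + 3)/16.
Then R = B(k−1)f/C = k**2*(4*k**2 - 3*k + 3)/(16*k**3 + 15*k**2 + 13*k + 4), so s_k = R(k)·t_k = k**2*(-4*k**2 + 3*k - 3).
Check: Δs_k = -16*k**3 - 15*k**2 - 13*k - 4. ✓
Evaluate s at k=12 and k=3: -78192 and -270; difference -77922.

Σ = -77922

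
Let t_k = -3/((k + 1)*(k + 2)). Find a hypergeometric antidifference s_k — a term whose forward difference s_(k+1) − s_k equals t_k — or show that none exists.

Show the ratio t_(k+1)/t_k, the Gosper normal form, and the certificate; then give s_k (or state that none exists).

r(k) = (k + 1)/(k + 3) after simplifying.
Factor: A=k + 1; B=k + 3; C=1.
Need (k + 1)·f(k+1) − (k + 2)·f(k) = 1.
d = 1 from the (1,1,0) case.
A polynomial solution: f(k) = k.
Get s_k = R·t_k = -3*k/(k + 1) with R(k) = B(k−1)f(k)/C(k) = k*(k + 2).
Verify: -3/(k**2 + 3*k + 2) matches t_k.

s_k = -3*k/(k + 1)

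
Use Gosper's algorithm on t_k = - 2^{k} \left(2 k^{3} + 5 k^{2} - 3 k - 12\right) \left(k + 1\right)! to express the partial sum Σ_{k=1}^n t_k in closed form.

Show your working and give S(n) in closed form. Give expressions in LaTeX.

Compute t_(k+1)/t_k: get 2*(2*k**4 + 15*k**3 + 35*k**2 + 18*k - 16)/(2*k**3 + 5*k**2 - 3*k - 12).
A = 2*k + 4, B = 1, C = k**3 + 5*k**2/2 - 3*k/2 - 6.
Key eq: (2*k + 4)·f(k+1) = (1)·f(k) + (k**3 + 5*k**2/2 - 3*k/2 - 6).
Bound: deg f ≤ 2.
Match coefficients ⇒ f(k) = (k**2 - k - 4)/2.
R(k) = B(k−1)·f(k)/C(k) = (k**2 - k - 4)/(2*k**3 + 5*k**2 - 3*k - 12); s_k = R·t_k = 2**k*(-k**2 + k + 4)*factorial(k + 1).
Δs = -2**k*(2*k**3 + 5*k**2 - 3*k - 12)*factorial(k + 1), as required.
Telescope: S(n) = s_(n+1) − s_(1) = -2**(n + 1)*(n**2 + n - 4)*factorial(n + 2) − (16) = -2*2**n*n**4*factorial(n) - 8*2**n*n**3*factorial(n) - 2*2**n*n**2*factorial(n) + 20*2**n*n*factorial(n) + 16*2**n*factorial(n) - 16.

S(n) = - 2 \cdot 2^{n} n^{4} n! - 8 \cdot 2^{n} n^{3} n! - 2 \cdot 2^{n} n^{2} n! + 20 \cdot 2^{n} n n! + 16 \cdot 2^{n} n! - 16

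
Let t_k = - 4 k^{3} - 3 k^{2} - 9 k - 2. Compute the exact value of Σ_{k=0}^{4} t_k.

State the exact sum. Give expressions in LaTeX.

Ratio r(k) = (4*k**3 + 15*k**2 + 27*k + 18)/(4*k**3 + 3*k**2 + 9*k + 2).
A = 1, B = 1, C = k**3 + 3*k**2/4 + 9*k/4 + 1/2.
Key eq: (1)·f(k+1) = (1)·f(k) + (k**3 + 3*k**2/4 + 9*k/4 + 1/2).
d = 4 from the (0,0,3) case.
Coefficient equations give f(k) = k*(k**3 - k**2 + 4*k - 2)/4.
Get s_k = R·t_k = k*(-k**3 + k**2 - 4*k + 2) with R(k) = B(k−1)f(k)/C(k) = k*(k**3 - k**2 + 4*k - 2)/(4*k**3 + 3*k**2 + 9*k + 2).
Verify: -4*k**3 - 3*k**2 - 9*k - 2 matches t_k.
Sum = s_(5) − s_(0); s_(5) = -590, s_(0) = 0 ⇒ -590.

Σ = -590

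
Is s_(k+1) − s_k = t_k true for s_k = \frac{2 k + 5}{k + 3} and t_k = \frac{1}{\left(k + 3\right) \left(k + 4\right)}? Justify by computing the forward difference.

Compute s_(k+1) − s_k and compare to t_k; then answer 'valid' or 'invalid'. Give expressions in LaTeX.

Valid — Δs_k = t_k.

s_(k+1) = (2*k + 7)/(k + 4)
s_(k+1) − s_k = 1/(k**2 + 7*k + 12)
(s_(k+1) − s_k) − t_k = 0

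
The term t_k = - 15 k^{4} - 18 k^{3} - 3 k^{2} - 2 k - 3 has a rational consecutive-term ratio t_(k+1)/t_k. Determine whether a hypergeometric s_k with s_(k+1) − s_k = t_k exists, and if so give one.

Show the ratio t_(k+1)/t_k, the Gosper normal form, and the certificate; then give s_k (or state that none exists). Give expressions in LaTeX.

Compute t_(k+1)/t_k: get (15*k**4 + 78*k**3 + 147*k**2 + 122*k + 41)/(15*k**4 + 18*k**3 + 3*k**2 + 2*k + 3).
So A=1 and B=1, with C=k**4 + 6*k**3/5 + k**2/5 + 2*k/15 + 1/5.
Solve (1)·f(k+1) − (1)·f(k) = k**4 + 6*k**3/5 + k**2/5 + 2*k/15 + 1/5.
Degrees (0,0,4) ⇒ d ≤ 5.
A polynomial solution: f(k) = k*(3*k**4 - 3*k**3 - 3*k**2 + 4*k + 2)/15.
R(k) = B(k−1)·f(k)/C(k) = k*(3*k**4 - 3*k**3 - 3*k**2 + 4*k + 2)/(15*k**4 + 18*k**3 + 3*k**2 + 2*k + 3); s_k = R·t_k = k*(-3*k**4 + 3*k**3 + 3*k**2 - 4*k - 2).
Check: Δs_k = -15*k**4 - 18*k**3 - 3*k**2 - 2*k - 3. ✓

s_k = k \left(- 3 k^{4} + 3 k^{3} + 3 k^{2} - 4 k - 2\right)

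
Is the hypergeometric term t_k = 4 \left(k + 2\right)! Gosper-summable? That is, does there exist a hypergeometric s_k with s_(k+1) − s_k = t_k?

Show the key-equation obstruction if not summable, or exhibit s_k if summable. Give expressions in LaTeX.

r(k) = k + 3 after simplifying.
Factor: A=k + 3; B=1; C=1.
Key eq: (k + 3)·f(k+1) = (1)·f(k) + (1).
d = -1 from the (1,0,0) case.
Bound -1 < 0, so the key equation has no polynomial solution.

No — negative degree bound, so no certificate f.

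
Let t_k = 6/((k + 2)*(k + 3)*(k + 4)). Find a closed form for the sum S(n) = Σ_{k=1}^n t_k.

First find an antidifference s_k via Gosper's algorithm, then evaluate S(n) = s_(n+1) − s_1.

r(k) = (k + 2)/(k + 5) after simplifying.
Factor: A=k + 2; B=k + 5; C=1.
Solve (k + 2)·f(k+1) − (k + 4)·f(k) = 1.
From deg A=1, deg B=1, deg C=0: d=2.
Coefficient equations give f(k) = k*(k + 5)/12.
So s_k = (B(k−1)f/C)·t_k = (k*(k + 4)*(k + 5)/12)·t_k = k*(k + 5)/(2*(k + 2)*(k + 3)).
Check: Δs_k = 6/(k**3 + 9*k**2 + 26*k + 24). ✓
Σ_(k=1)^n t_k = s_(n+1) − s_(1) = ((n**2 + 7*n + 6)/(2*(n**2 + 7*n + 12))) − (1/4), i.e. n*(n + 7)/(4*(n**2 + 7*n + 12)).

S(n) = n*(n + 7)/(4*(n**2 + 7*n + 12))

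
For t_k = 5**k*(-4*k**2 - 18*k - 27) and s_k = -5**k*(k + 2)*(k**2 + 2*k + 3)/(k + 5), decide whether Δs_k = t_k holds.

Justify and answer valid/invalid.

Invalid: residual 5**k*(12*k**3 + 111*k**2 + 345*k + 396)/(k**2 + 11*k + 30) ≠ 0.

s_(k+1) = -5**(k + 1)*(k + 3)*(2*k + (k + 1)**2 + 5)/(k + 6)
s_(k+1) − s_k = 5**k*(-4*k**4 - 50*k**3 - 234*k**2 - 492*k - 414)/(k**2 + 11*k + 30)
(s_(k+1) − s_k) − t_k = 5**k*(12*k**3 + 111*k**2 + 345*k + 396)/(k**2 + 11*k + 30)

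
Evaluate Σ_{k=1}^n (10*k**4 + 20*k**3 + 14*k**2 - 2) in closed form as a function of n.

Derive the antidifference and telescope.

Step 1: r(k) = (5*k**4 + 30*k**3 + 67*k**2 + 64*k + 21)/(5*k**4 + 10*k**3 + 7*k**2 - 1).
Gosper form: A/B · C(k+1)/C(k) with A=1, B=1, C=k**4 + 2*k**3 + 7*k**2/5 - 1/5.
Set up (1)·f(k+1) − (1)·f(k) − (k**4 + 2*k**3 + 7*k**2/5 - 1/5) = 0.
deg f ≤ 5 (via 0,0,4).
Coefficient equations give f(k) = k**2*(k**3 - k - 1)/5.
R(k) = B(k−1)·f(k)/C(k) = k**2*(k**3 - k - 1)/(5*k**4 + 10*k**3 + 7*k**2 - 1); s_k = R·t_k = 2*k**2*(k**3 - k - 1).
Δs = 10*k**4 + 20*k**3 + 14*k**2 - 2, as required.
Telescope: S(n) = s_(n+1) − s_(1) = 2*n**5 + 10*n**4 + 18*n**3 + 12*n**2 - 2 − (-2) = 2*n**2*(n**3 + 5*n**2 + 9*n + 6).

S(n) = 2*n**2*(n**3 + 5*n**2 + 9*n + 6)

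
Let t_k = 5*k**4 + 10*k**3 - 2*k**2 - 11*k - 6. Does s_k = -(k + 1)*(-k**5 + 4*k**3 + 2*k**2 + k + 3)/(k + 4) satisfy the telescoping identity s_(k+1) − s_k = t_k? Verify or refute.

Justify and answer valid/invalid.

Invalid: residual 3*(-4*k**5 - 30*k**4 - 42*k**3 + 17*k**2 + 49*k + 21)/(k**2 + 9*k + 20) ≠ 0.

s_(k+1) = -(k + 2)*(k - (k + 1)**5 + 4*(k + 1)**3 + 2*(k + 1)**2 + 4)/(k + 5)
s_(k+1) − s_k = (5*k**6 + 43*k**5 + 98*k**4 + 45*k**3 - 94*k**2 - 127*k - 57)/(k**2 + 9*k + 20)
(s_(k+1) − s_k) − t_k = 3*(-4*k**5 - 30*k**4 - 42*k**3 + 17*k**2 + 49*k + 21)/(k**2 + 9*k + 20)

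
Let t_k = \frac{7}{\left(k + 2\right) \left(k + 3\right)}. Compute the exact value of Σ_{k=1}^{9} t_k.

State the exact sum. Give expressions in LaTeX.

Σ = 7/4

Ratio r(k) = (k + 2)/(k + 4).
So A=k + 2 and B=k + 4, with C=1.
Set up (k + 2)·f(k+1) − (k + 3)·f(k) − (1) = 0.
Bound: deg f ≤ 1.
Solve for f: f(k) = k/2 (degree 1 ≤ 1).
Certificate R = B(k−1)f/C = k*(k + 3)/2 gives s_k = 7*k/(2*(k + 2)).
Check: Δs_k = 7/(k**2 + 5*k + 6). ✓
Σ_(k=1)^(9) t_k = s_(10) − s_(1) = 35/12 − (7/6) = 7/4.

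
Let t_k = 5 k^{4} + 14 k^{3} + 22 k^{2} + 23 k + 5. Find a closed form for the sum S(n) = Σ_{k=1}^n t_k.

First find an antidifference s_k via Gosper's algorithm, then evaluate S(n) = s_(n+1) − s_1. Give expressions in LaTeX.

S(n) = n \left(n^{4} + 6 n^{3} + 16 n^{2} + 26 n + 20\right)

r(k) = (5*k**4 + 34*k**3 + 94*k**2 + 129*k + 69)/(5*k**4 + 14*k**3 + 22*k**2 + 23*k + 5) after simplifying.
Factor: A=1; B=1; C=k**4 + 14*k**3/5 + 22*k**2/5 + 23*k/5 + 1.
Need (1)·f(k+1) − (1)·f(k) = k**4 + 14*k**3/5 + 22*k**2/5 + 23*k/5 + 1.
Degrees (0,0,4) ⇒ d ≤ 5.
A polynomial solution: f(k) = k*(k**4 + k**3 + 2*k**2 + 4*k - 3)/5.
So s_k = (B(k−1)f/C)·t_k = (k*(k**4 + k**3 + 2*k**2 + 4*k - 3)/(5*k**4 + 14*k**3 + 22*k**2 + 23*k + 5))·t_k = k*(k**4 + k**3 + 2*k**2 + 4*k - 3).
Check: Δs_k = 5*k**4 + 14*k**3 + 22*k**2 + 23*k + 5. ✓
Evaluate: s_(n+1) = n**5 + 6*n**4 + 16*n**3 + 26*n**2 + 20*n + 5; subtract s_(1) = 5 ⇒ S(n) = n*(n**4 + 6*n**3 + 16*n**2 + 26*n + 20).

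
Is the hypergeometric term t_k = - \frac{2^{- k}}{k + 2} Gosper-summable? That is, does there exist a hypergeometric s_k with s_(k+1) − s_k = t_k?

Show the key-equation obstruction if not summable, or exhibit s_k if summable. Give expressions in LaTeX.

Ratio r(k) = (k + 2)/(2*(k + 3)).
So A=k/2 + 1 and B=k + 3, with C=1.
Need (k/2 + 1)·f(k+1) − (k + 2)·f(k) = 1.
From deg A=1, deg B=1, deg C=0: d=-1.
Bound -1 < 0, so the key equation has no polynomial solution.

No; the degree bound rules out any f.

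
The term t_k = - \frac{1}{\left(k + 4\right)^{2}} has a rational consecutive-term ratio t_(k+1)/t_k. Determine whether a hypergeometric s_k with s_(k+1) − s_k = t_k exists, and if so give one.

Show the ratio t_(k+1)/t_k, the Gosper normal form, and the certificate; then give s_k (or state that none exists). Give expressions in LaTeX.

not Gosper-summable; s_k does not exist

Step 1: r(k) = (k + 4)**2/(k + 5)**2.
Take A(k)=k**2 + 8*k + 16, B(k)=k**2 + 10*k + 25, C(k)=1.
Set up (k**2 + 8*k + 16)·f(k+1) − (k**2 + 8*k + 16)·f(k) − (1) = 0.
d = 0 from the (2,2,0) case.
Write f(k) = c0. Then LHS − RHS = -1, requiring -1 = 0: contradictory. No certificate.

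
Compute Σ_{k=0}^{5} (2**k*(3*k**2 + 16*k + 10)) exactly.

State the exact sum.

Σ = 8196

Step 1: r(k) = 2*(3*k**2 + 22*k + 29)/(3*k**2 + 16*k + 10).
Normal form (A,B,C) = (2, 1, k**2 + 16*k/3 + 10/3).
Set up (2)·f(k+1) − (1)·f(k) − (k**2 + 16*k/3 + 10/3) = 0.
deg f ≤ 2 (via 0,0,2).
Match coefficients ⇒ f(k) = (k + 2)*(3*k - 2)/3.
Get s_k = R·t_k = 2**k*(3*k**2 + 4*k - 4) with R(k) = B(k−1)f(k)/C(k) = (k + 2)*(3*k - 2)/(3*k**2 + 16*k + 10).
Check: Δs_k = 2**k*(3*k**2 + 16*k + 10). ✓
Telescoping: Σ = s_(6) − s_(0) = 8192 − (-4) = 8196.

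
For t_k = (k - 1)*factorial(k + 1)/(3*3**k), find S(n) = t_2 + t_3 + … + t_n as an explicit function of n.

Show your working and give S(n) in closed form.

t_(k+1)/t_k = k*(k + 2)/(3*(k - 1)).
Factor: A=k/3 + 2/3; B=1; C=k - 1.
Need (k/3 + 2/3)·f(k+1) − (1)·f(k) = k - 1.
deg f ≤ 0 (via 1,0,1).
Solving with deg f ≤ 0: f(k) = 3.
R(k) = B(k−1)·f(k)/C(k) = 3/(k - 1); s_k = R·t_k = factorial(k + 1)/3**k.
Δs = (k - 1)*factorial(k + 1)/(3*3**k), as required.
Evaluate: s_(n+1) = 3**(-n - 1)*factorial(n + 2); subtract s_(2) = 2/3 ⇒ S(n) = -2/3 + factorial(n + 2)/(3*3**n).

S(n) = -2/3 + factorial(n + 2)/(3*3**n)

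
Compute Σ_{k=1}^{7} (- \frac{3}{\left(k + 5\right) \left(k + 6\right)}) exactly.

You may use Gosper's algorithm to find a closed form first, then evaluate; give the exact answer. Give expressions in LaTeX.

Σ = -7/26

Ratio r(k) = (k + 5)/(k + 7).
A = k + 5, B = k + 7, C = 1.
Solve (k + 5)·f(k+1) − (k + 6)·f(k) = 1.
d = 1 from the (1,1,0) case.
Solving with deg f ≤ 1: f(k) = k/5.
Certificate R = B(k−1)f/C = k*(k + 6)/5 gives s_k = -3*k/(5*k + 25).
Verify: -3/(k**2 + 11*k + 30) matches t_k.
Evaluate s at k=8 and k=1: -24/65 and -1/10; difference -7/26.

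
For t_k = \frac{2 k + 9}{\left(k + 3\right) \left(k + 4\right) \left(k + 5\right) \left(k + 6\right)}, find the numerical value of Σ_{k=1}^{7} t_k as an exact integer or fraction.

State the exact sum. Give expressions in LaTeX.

Step 1: r(k) = (k + 3)*(2*k + 11)/((k + 7)*(2*k + 9)).
Gosper form: A/B · C(k+1)/C(k) with A=k + 3, B=k + 7, C=k + 9/2.
Solve (k + 3)·f(k+1) − (k + 6)·f(k) = k + 9/2.
Degrees (1,1,1) ⇒ d ≤ 3.
A polynomial solution: f(k) = k*(k + 4)*(k + 8)/30.
R(k) = B(k−1)·f(k)/C(k) = k*(k + 4)*(k + 6)*(k + 8)/(15*(2*k + 9)); s_k = R·t_k = k*(k + 8)/(15*(k**2 + 8*k + 15)).
Δs = (2*k + 9)/(k**4 + 18*k**3 + 119*k**2 + 342*k + 360), as required.
Sum = s_(8) − s_(1); s_(8) = 128/2145, s_(1) = 1/40 ⇒ 119/3432.

Σ = 119/3432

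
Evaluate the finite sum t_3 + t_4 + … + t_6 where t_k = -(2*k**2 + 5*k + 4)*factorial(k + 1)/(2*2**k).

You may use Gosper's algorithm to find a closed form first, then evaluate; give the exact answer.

Σ = -5328

t_(k+1)/t_k = (k + 2)*(5*k + 2*(k + 1)**2 + 9)/(2*(2*k**2 + 5*k + 4)).
Gosper form: A/B · C(k+1)/C(k) with A=k/2 + 1, B=1, C=k**2 + 5*k/2 + 2.
Solve (k/2 + 1)·f(k+1) − (1)·f(k) = k**2 + 5*k/2 + 2.
Degrees (1,0,2) ⇒ d ≤ 1.
Solving with deg f ≤ 1: f(k) = 2*k + 3.
So s_k = (B(k−1)f/C)·t_k = (2*(2*k + 3)/(2*k**2 + 5*k + 4))·t_k = -(2*k + 3)*factorial(k + 1)/2**k.
Verify: -(2*k**2 + 5*k + 4)*factorial(k + 1)/(2*2**k) matches t_k.
Sum = s_(7) − s_(3); s_(7) = -5355, s_(3) = -27 ⇒ -5328.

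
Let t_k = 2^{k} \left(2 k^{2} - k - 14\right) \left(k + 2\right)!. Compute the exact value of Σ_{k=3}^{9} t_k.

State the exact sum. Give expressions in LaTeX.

Σ = 2942985831360

Compute t_(k+1)/t_k: get 2*(k + 3)*(k - 2*(k + 1)**2 + 15)/(-2*k**2 + k + 14).
A = 2*k + 6, B = 1, C = k**2 - k/2 - 7.
Set up (2*k + 6)·f(k+1) − (1)·f(k) − (k**2 - k/2 - 7) = 0.
Bound: deg f ≤ 1.
Match coefficients ⇒ f(k) = (k - 4)/2.
Then R = B(k−1)f/C = (k - 4)/(2*k**2 - k - 14), so s_k = R(k)·t_k = 2**k*(k - 4)*factorial(k + 2).
Check: Δs_k = 2**k*(2*k**2 - k - 14)*factorial(k + 2). ✓
Σ_(k=3)^(9) t_k = s_(10) − s_(3) = 2942985830400 − (-960) = 2942985831360.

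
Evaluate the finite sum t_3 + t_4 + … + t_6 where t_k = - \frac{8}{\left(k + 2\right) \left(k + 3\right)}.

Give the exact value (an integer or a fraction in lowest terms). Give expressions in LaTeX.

Σ = -32/45

Ratio r(k) = (k + 2)/(k + 4).
So A=k + 2 and B=k + 4, with C=1.
Key eq: (k + 2)·f(k+1) = (k + 3)·f(k) + (1).
d = 1 from the (1,1,0) case.
Coefficient equations give f(k) = k/2.
R(k) = B(k−1)·f(k)/C(k) = k*(k + 3)/2; s_k = R·t_k = -4*k/(k + 2).
Verify: -8/(k**2 + 5*k + 6) matches t_k.
Telescoping: Σ = s_(7) − s_(3) = -28/9 − (-12/5) = -32/45.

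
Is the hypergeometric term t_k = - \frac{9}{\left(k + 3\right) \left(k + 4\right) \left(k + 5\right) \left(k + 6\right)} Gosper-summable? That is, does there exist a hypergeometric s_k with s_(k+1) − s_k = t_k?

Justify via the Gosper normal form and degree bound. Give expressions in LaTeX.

Yes. s_k = \frac{k \left(- k^{2} - 12 k - 47\right)}{20 \left(k + 3\right) \left(k + 4\right) \left(k + 5\right)}.

r(k) = (k + 3)/(k + 7) after simplifying.
A = k + 3, B = k + 7, C = 1.
Key eq: (k + 3)·f(k+1) = (k + 6)·f(k) + (1).
Degrees (1,1,0) ⇒ d ≤ 3.
Solving with deg f ≤ 3: f(k) = k*(k**2 + 12*k + 47)/180.
Get s_k = R·t_k = k*(-k**2 - 12*k - 47)/(20*(k + 3)*(k + 4)*(k + 5)) with R(k) = B(k−1)f(k)/C(k) = k*(k + 6)*(k**2 + 12*k + 47)/180.
Check: Δs_k = -9/(k**4 + 18*k**3 + 119*k**2 + 342*k + 360). ✓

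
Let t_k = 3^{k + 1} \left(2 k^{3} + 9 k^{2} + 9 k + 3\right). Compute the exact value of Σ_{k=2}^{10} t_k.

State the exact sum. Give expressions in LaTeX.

Compute t_(k+1)/t_k: get 3*(2*k**3 + 15*k**2 + 33*k + 23)/(2*k**3 + 9*k**2 + 9*k + 3).
Normal form (A,B,C) = (3, 1, k**3 + 9*k**2/2 + 9*k/2 + 3/2).
Key eq: (3)·f(k+1) = (1)·f(k) + (k**3 + 9*k**2/2 + 9*k/2 + 3/2).
From deg A=0, deg B=0, deg C=3: d=3.
Coefficient equations give f(k) = k**3/2.
So s_k = (B(k−1)f/C)·t_k = (k**3/(2*k**3 + 9*k**2 + 9*k + 3))·t_k = 3**(k + 1)*k**3.
s_(k+1) − s_k = 3**(k + 1)*(-k**3 + 3*(k + 1)**3) = t_k.
Evaluate s at k=11 and k=2: 707347971 and 216; difference 707347755.

Σ = 707347755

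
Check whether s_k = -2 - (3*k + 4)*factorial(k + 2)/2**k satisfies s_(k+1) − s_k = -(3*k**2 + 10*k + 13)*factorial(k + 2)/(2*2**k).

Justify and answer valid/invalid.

s_(k+1) = -2**(-k - 1)*(3*k + 7)*factorial(k + 3) - 2
s_(k+1) − s_k = -(3*k**2 + 10*k + 13)*factorial(k + 2)/(2*2**k)
(s_(k+1) − s_k) − t_k = 0

Valid — Δs_k = t_k.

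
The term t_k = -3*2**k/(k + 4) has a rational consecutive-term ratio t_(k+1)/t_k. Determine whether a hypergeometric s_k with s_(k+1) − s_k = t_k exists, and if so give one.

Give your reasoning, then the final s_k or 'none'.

r(k) = 2*(k + 4)/(k + 5) after simplifying.
So A=2*k + 8 and B=k + 5, with C=1.
Need (2*k + 8)·f(k+1) − (k + 4)·f(k) = 1.
Degrees (1,1,0) ⇒ d ≤ -1.
deg f ≤ -1 is impossible — no certificate.

no hypergeometric antidifference exists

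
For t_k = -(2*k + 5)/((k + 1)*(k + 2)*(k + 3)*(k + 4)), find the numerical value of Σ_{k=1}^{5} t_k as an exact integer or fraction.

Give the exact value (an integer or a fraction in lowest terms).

Σ = -55/504

Ratio r(k) = (k + 1)*(2*k + 7)/((k + 5)*(2*k + 5)).
A = k + 1, B = k + 5, C = k + 5/2.
Need (k + 1)·f(k+1) − (k + 4)·f(k) = k + 5/2.
Degrees (1,1,1) ⇒ d ≤ 3.
Coefficient equations give f(k) = k*(k + 2)*(k + 4)/6.
R(k) = B(k−1)·f(k)/C(k) = k*(k + 2)*(k + 4)**2/(3*(2*k + 5)); s_k = R·t_k = k*(-k - 4)/(3*(k**2 + 4*k + 3)).
Δs = (-2*k - 5)/(k**4 + 10*k**3 + 35*k**2 + 50*k + 24), as required.
Sum = s_(6) − s_(1); s_(6) = -20/63, s_(1) = -5/24 ⇒ -55/504.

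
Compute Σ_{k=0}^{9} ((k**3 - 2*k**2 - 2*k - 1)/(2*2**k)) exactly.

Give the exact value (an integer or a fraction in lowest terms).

r(k) = (k**3 + k**2 - 3*k - 4)/(2*(k**3 - 2*k**2 - 2*k - 1)) after simplifying.
Normal form (A,B,C) = (1/2, 1, k**3 - 2*k**2 - 2*k - 1).
f must satisfy (1/2)·f(k+1) − (1)·f(k) = k**3 - 2*k**2 - 2*k - 1.
deg f ≤ 3 (via 0,0,3).
A polynomial solution: f(k) = -2*(k**3 + k**2 + 3*k + 4).
So s_k = (B(k−1)f/C)·t_k = (-2*(k**3 + k**2 + 3*k + 4)/(k**3 - 2*k**2 - 2*k - 1))·t_k = (-k**3 - k**2 - 3*k - 4)/2**k.
Δs = (k**3 - 2*k**2 - 2*k - 1)/(2*2**k), as required.
Telescoping: Σ = s_(10) − s_(0) = -567/512 − (-4) = 1481/512.

Σ = 1481/512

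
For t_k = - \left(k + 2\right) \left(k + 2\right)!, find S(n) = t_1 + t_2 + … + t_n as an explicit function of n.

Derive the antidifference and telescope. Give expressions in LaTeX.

S(n) = 6 - \left(n + 3\right)!

t_(k+1)/t_k = (k + 3)**2/(k + 2).
Take A(k)=k + 3, B(k)=1, C(k)=k + 2.
Set up (k + 3)·f(k+1) − (1)·f(k) − (k + 2) = 0.
deg f ≤ 0 (via 1,0,1).
Solving with deg f ≤ 0: f(k) = 1.
Certificate R = B(k−1)f/C = 1/(k + 2) gives s_k = -factorial(k + 2).
Check: Δs_k = -(k + 2)*factorial(k + 2). ✓
Σ_(k=1)^n t_k = s_(n+1) − s_(1) = (-factorial(n + 3)) − (-6), i.e. 6 - factorial(n + 3).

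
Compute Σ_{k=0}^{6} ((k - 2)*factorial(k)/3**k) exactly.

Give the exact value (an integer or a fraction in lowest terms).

Σ = 317/81

r(k) = (k**2 - 1)/(3*(k - 2)) after simplifying.
Factor: A=k/3 + 1/3; B=1; C=k - 2.
f must satisfy (k/3 + 1/3)·f(k+1) − (1)·f(k) = k - 2.
d = 0 from the (1,0,1) case.
A polynomial solution: f(k) = 3.
So s_k = (B(k−1)f/C)·t_k = (3/(k - 2))·t_k = 3**(1 - k)*factorial(k).
s_(k+1) − s_k = (k - 2)*factorial(k)/3**k = t_k.
Telescoping: Σ = s_(7) − s_(0) = 560/81 − (3) = 317/81.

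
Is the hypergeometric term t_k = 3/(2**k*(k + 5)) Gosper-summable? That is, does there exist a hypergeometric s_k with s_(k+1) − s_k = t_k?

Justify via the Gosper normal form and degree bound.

Step 1: r(k) = (k + 5)/(2*(k + 6)).
A = k/2 + 5/2, B = k + 6, C = 1.
Solve (k/2 + 5/2)·f(k+1) − (k + 5)·f(k) = 1.
deg f ≤ -1 (via 1,1,0).
Bound -1 < 0, so the key equation has no polynomial solution.

No — t_k has no hypergeometric antidifference.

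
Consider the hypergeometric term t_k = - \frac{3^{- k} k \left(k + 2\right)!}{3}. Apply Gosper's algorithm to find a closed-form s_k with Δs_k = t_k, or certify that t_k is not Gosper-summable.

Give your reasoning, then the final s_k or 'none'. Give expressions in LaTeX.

Ratio r(k) = (k + 1)*(k + 3)/(3*k).
Take A(k)=k/3 + 1, B(k)=1, C(k)=k.
Set up (k/3 + 1)·f(k+1) − (1)·f(k) − (k) = 0.
From deg A=1, deg B=0, deg C=1: d=0.
Match coefficients ⇒ f(k) = 3.
So s_k = (B(k−1)f/C)·t_k = (3/k)·t_k = -factorial(k + 2)/3**k.
Δs = -k*factorial(k + 2)/(3*3**k), as required.

s_k = - 3^{- k} \left(k + 2\right)!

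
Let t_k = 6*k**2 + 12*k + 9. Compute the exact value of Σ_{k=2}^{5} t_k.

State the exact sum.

Σ = 528

Compute t_(k+1)/t_k: get (2*k**2 + 8*k + 9)/(2*k**2 + 4*k + 3).
So A=1 and B=1, with C=k**2 + 2*k + 3/2.
f must satisfy (1)·f(k+1) − (1)·f(k) = k**2 + 2*k + 3/2.
Degrees (0,0,2) ⇒ d ≤ 3.
Solving with deg f ≤ 3: f(k) = k*(2*k**2 + 3*k + 4)/6.
So s_k = (B(k−1)f/C)·t_k = (k*(2*k**2 + 3*k + 4)/(3*(2*k**2 + 4*k + 3)))·t_k = k*(2*k**2 + 3*k + 4).
Verify: 6*k**2 + 12*k + 9 matches t_k.
Sum = s_(6) − s_(2); s_(6) = 564, s_(2) = 36 ⇒ 528.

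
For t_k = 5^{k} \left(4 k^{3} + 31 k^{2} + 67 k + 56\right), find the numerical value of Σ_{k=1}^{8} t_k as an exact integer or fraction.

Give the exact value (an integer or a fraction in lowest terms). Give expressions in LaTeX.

Step 1: r(k) = 5*(4*k**3 + 43*k**2 + 141*k + 158)/(4*k**3 + 31*k**2 + 67*k + 56).
Take A(k)=5, B(k)=1, C(k)=k**3 + 31*k**2/4 + 67*k/4 + 14.
f must satisfy (5)·f(k+1) − (1)·f(k) = k**3 + 31*k**2/4 + 67*k/4 + 14.
deg f ≤ 3 (via 0,0,3).
Match coefficients ⇒ f(k) = (k**3 + 4*k**2 + 3*k + 4)/4.
Certificate R = B(k−1)f/C = (k**3 + 4*k**2 + 3*k + 4)/(4*k**3 + 31*k**2 + 67*k + 56) gives s_k = 5**k*(k**3 + 4*k**2 + 3*k + 4).
Verify: 5**k*(4*k**3 + 31*k**2 + 67*k + 56) matches t_k.
Telescoping: Σ = s_(9) − s_(1) = 2117187500 − (60) = 2117187440.

Σ = 2117187440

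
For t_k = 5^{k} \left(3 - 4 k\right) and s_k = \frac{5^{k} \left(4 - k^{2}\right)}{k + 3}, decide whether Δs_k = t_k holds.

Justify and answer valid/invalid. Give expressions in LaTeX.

Invalid: residual \frac{5^{k} \left(4 k^{2} + 8 k - 7\right)}{k^{2} + 7 k + 12} ≠ 0.

s_(k+1) = 5**(k + 1)*(4 - (k + 1)**2)/(k + 4)
s_(k+1) − s_k = 5**k*(-4*k**3 - 21*k**2 - 19*k + 29)/(k**2 + 7*k + 12)
(s_(k+1) − s_k) − t_k = 5**k*(4*k**2 + 8*k - 7)/(k**2 + 7*k + 12)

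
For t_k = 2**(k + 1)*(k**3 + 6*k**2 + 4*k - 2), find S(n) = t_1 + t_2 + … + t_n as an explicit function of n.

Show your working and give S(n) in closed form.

Ratio r(k) = 2*(k**3 + 9*k**2 + 19*k + 9)/(k**3 + 6*k**2 + 4*k - 2).
Normal form (A,B,C) = (2, 1, k**3 + 6*k**2 + 4*k - 2).
Set up (2)·f(k+1) − (1)·f(k) − (k**3 + 6*k**2 + 4*k - 2) = 0.
From deg A=0, deg B=0, deg C=3: d=3.
Solve for f: f(k) = k*(k**2 - 2) (degree 3 ≤ 3).
So s_k = (B(k−1)f/C)·t_k = (k*(k**2 - 2)/(k**3 + 6*k**2 + 4*k - 2))·t_k = 2**(k + 1)*k*(k**2 - 2).
s_(k+1) − s_k = 2**(k + 1)*(k**3 + 6*k**2 + 4*k - 2) = t_k.
Telescope: S(n) = s_(n+1) − s_(1) = 2**(n + 2)*(n**3 + 3*n**2 + n - 1) − (-4) = 4*2**n*n**3 + 12*2**n*n**2 + 4*2**n*n - 4*2**n + 4.

S(n) = 4*2**n*n**3 + 12*2**n*n**2 + 4*2**n*n - 4*2**n + 4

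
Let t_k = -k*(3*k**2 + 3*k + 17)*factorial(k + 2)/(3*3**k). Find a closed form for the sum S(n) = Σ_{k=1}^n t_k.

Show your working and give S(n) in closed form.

t_(k+1)/t_k = (k + 1)*(k + 3)*(3*k + 3*(k + 1)**2 + 20)/(3*k*(3*k**2 + 3*k + 17)).
Gosper form: A/B · C(k+1)/C(k) with A=k/3 + 1, B=1, C=k**3 + k**2 + 17*k/3.
Solve (k/3 + 1)·f(k+1) − (1)·f(k) = k**3 + k**2 + 17*k/3.
d = 2 from the (1,0,3) case.
Coefficient equations give f(k) = 3*k**2 - 3*k - 1.
Certificate R = B(k−1)f/C = 3*(3*k**2 - 3*k - 1)/(k*(3*k**2 + 3*k + 17)) gives s_k = (-3*k**2 + 3*k + 1)*factorial(k + 2)/3**k.
s_(k+1) − s_k = -k*(3*k**2 + 3*k + 17)*factorial(k + 2)/(3*3**k) = t_k.
s_(n+1) = -3**(-n - 1)*(3*n**2 + 3*n - 1)*factorial(n + 3) and s_(1) = 2, so S(n) = (-6*3**n - 3*n**5*factorial(n) - 21*n**4*factorial(n) - 50*n**3*factorial(n) - 45*n**2*factorial(n) - 7*n*factorial(n) + 6*factorial(n))/(3*3**n).

S(n) = (-6*3**n - 3*n**5*factorial(n) - 21*n**4*factorial(n) - 50*n**3*factorial(n) - 45*n**2*factorial(n) - 7*n*factorial(n) + 6*factorial(n))/(3*3**n)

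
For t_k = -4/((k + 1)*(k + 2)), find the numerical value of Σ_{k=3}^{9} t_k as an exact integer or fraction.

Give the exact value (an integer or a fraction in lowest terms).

The ratio is (k + 1)/(k + 3).
A = k + 1, B = k + 3, C = 1.
f must satisfy (k + 1)·f(k+1) − (k + 2)·f(k) = 1.
Bound: deg f ≤ 1.
Match coefficients ⇒ f(k) = k.
R(k) = B(k−1)·f(k)/C(k) = k*(k + 2); s_k = R·t_k = -4*k/(k + 1).
Check: Δs_k = -4/(k**2 + 3*k + 2). ✓
Telescoping: Σ = s_(10) − s_(3) = -40/11 − (-3) = -7/11.

Σ = -7/11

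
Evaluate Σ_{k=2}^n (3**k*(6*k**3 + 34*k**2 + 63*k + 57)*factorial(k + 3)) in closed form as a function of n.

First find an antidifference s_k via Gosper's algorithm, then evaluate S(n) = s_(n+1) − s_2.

S(n) = 6*3**n*n**2*factorial(n + 4) + 12*3**n*n*factorial(n + 4) + 15*3**n*factorial(n + 4) - 11880

Compute t_(k+1)/t_k: get 3*(6*k**4 + 76*k**3 + 357*k**2 + 756*k + 640)/(6*k**3 + 34*k**2 + 63*k + 57).
Gosper form: A/B · C(k+1)/C(k) with A=3*k + 12, B=1, C=k**3 + 17*k**2/3 + 21*k/2 + 19/2.
f must satisfy (3*k + 12)·f(k+1) − (1)·f(k) = k**3 + 17*k**2/3 + 21*k/2 + 19/2.
d = 2 from the (1,0,3) case.
A polynomial solution: f(k) = (2*k**2 + 3)/6.
Certificate R = B(k−1)f/C = (2*k**2 + 3)/(6*k**3 + 34*k**2 + 63*k + 57) gives s_k = 3**k*(2*k**2 + 3)*factorial(k + 3).
Check: Δs_k = 3**k*(6*k**3 + 34*k**2 + 63*k + 57)*factorial(k + 3). ✓
Telescope: S(n) = s_(n+1) − s_(2) = 3**(n + 1)*(2*n**2 + 4*n + 5)*factorial(n + 4) − (11880) = 6*3**n*n**2*factorial(n + 4) + 12*3**n*n*factorial(n + 4) + 15*3**n*factorial(n + 4) - 11880.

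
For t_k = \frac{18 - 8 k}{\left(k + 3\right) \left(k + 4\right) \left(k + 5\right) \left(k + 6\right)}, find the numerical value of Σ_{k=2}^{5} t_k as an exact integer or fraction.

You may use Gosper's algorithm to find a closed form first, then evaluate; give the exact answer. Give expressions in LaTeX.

Σ = -2/315

Step 1: r(k) = (k + 3)*(4*k - 5)/((k + 7)*(4*k - 9)).
Gosper form: A/B · C(k+1)/C(k) with A=k + 3, B=k + 7, C=k - 9/4.
f must satisfy (k + 3)·f(k+1) − (k + 6)·f(k) = k - 9/4.
d = 3 from the (1,1,1) case.
Match coefficients ⇒ f(k) = -k*(k**2 + 12*k + 167)/240.
Then R = B(k−1)f/C = -k*(k + 6)*(k**2 + 12*k + 167)/(60*(4*k - 9)), so s_k = R(k)·t_k = k*(k**2 + 12*k + 167)/(30*(k + 3)*(k + 4)*(k + 5)).
Verify: 2*(9 - 4*k)/(k**4 + 18*k**3 + 119*k**2 + 342*k + 360) matches t_k.
Sum = s_(6) − s_(2); s_(6) = 1/18, s_(2) = 13/210 ⇒ -2/315.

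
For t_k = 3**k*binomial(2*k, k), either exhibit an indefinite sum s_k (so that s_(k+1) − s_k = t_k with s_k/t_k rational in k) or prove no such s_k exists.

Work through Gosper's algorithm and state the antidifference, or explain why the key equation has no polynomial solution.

r(k) = 6*(2*k + 1)/(k + 1) after simplifying.
So A=12*k + 6 and B=k + 1, with C=1.
Key eq: (12*k + 6)·f(k+1) = (k)·f(k) + (1).
Degrees (1,1,0) ⇒ d ≤ -1.
d = -1 < 0 ⇒ no nonzero polynomial f; not summable.

none (Gosper's algorithm certifies no s_k)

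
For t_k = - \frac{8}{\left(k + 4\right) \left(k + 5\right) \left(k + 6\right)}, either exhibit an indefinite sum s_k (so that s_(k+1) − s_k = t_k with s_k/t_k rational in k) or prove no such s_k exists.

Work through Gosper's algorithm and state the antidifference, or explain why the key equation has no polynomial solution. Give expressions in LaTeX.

Compute t_(k+1)/t_k: get (k + 4)/(k + 7).
Factor: A=k + 4; B=k + 7; C=1.
Need (k + 4)·f(k+1) − (k + 6)·f(k) = 1.
deg f ≤ 2 (via 1,1,0).
Solving with deg f ≤ 2: f(k) = k*(k + 9)/40.
So s_k = (B(k−1)f/C)·t_k = (k*(k + 6)*(k + 9)/40)·t_k = k*(-k - 9)/(5*(k + 4)*(k + 5)).
Verify: -8/(k**3 + 15*k**2 + 74*k + 120) matches t_k.

s_k = \frac{k \left(- k - 9\right)}{5 \left(k + 4\right) \left(k + 5\right)}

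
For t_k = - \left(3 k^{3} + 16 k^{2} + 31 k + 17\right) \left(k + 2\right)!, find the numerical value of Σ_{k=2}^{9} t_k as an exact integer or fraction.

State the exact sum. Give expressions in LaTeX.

Σ = -161902540368

Step 1: r(k) = (3*k**4 + 34*k**3 + 147*k**2 + 283*k + 201)/(3*k**3 + 16*k**2 + 31*k + 17).
So A=k + 3 and B=1, with C=k**3 + 16*k**2/3 + 31*k/3 + 17/3.
Set up (k + 3)·f(k+1) − (1)·f(k) − (k**3 + 16*k**2/3 + 31*k/3 + 17/3) = 0.
d = 2 from the (1,0,3) case.
Solving with deg f ≤ 2: f(k) = (3*k**2 + 4*k - 2)/3.
Then R = B(k−1)f/C = (3*k**2 + 4*k - 2)/(3*k**3 + 16*k**2 + 31*k + 17), so s_k = R(k)·t_k = -(3*k**2 + 4*k - 2)*factorial(k + 2).
Verify: -(3*k**3 + 16*k**2 + 31*k + 17)*factorial(k + 2) matches t_k.
Σ_(k=2)^(9) t_k = s_(10) − s_(2) = -161902540800 − (-432) = -161902540368.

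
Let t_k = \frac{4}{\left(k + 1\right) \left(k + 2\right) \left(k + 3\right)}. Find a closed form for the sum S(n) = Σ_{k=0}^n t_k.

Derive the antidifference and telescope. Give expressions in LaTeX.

S(n) = \frac{n^{2} + 5 n + 4}{n^{2} + 5 n + 6}

The ratio is (k + 1)/(k + 4).
A = k + 1, B = k + 4, C = 1.
Set up (k + 1)·f(k+1) − (k + 3)·f(k) − (1) = 0.
d = 2 from the (1,1,0) case.
Solve for f: f(k) = k*(k + 3)/4 (degree 2 ≤ 2).
Get s_k = R·t_k = k*(k + 3)/((k + 1)*(k + 2)) with R(k) = B(k−1)f(k)/C(k) = k*(k + 3)**2/4.
s_(k+1) − s_k = 4/(k**3 + 6*k**2 + 11*k + 6) = t_k.
Evaluate: s_(n+1) = (n**2 + 5*n + 4)/(n**2 + 5*n + 6); subtract s_(0) = 0 ⇒ S(n) = (n**2 + 5*n + 4)/(n**2 + 5*n + 6).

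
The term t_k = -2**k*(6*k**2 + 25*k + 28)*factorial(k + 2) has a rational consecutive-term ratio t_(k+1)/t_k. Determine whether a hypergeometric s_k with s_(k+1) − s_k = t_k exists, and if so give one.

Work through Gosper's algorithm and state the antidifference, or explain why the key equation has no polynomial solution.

s_k = -2**k*(3*k + 2)*factorial(k + 2)

Step 1: r(k) = 2*(6*k**3 + 55*k**2 + 170*k + 177)/(6*k**2 + 25*k + 28).
Take A(k)=2*k + 6, B(k)=1, C(k)=k**2 + 25*k/6 + 14/3.
Set up (2*k + 6)·f(k+1) − (1)·f(k) − (k**2 + 25*k/6 + 14/3) = 0.
Bound: deg f ≤ 1.
Coefficient equations give f(k) = (3*k + 2)/6.
R(k) = B(k−1)·f(k)/C(k) = (3*k + 2)/(6*k**2 + 25*k + 28); s_k = R·t_k = -2**k*(3*k + 2)*factorial(k + 2).
Check: Δs_k = -2**k*(6*k**2 + 25*k + 28)*factorial(k + 2). ✓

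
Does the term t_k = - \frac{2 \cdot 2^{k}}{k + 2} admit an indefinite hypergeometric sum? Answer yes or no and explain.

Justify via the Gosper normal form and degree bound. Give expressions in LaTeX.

t_(k+1)/t_k = 2*(k + 2)/(k + 3).
Take A(k)=2*k + 4, B(k)=k + 3, C(k)=1.
Solve (2*k + 4)·f(k+1) − (k + 2)·f(k) = 1.
From deg A=1, deg B=1, deg C=0: d=-1.
Negative degree bound (-1): no f exists, t_k not Gosper-summable.

No; the degree bound rules out any f.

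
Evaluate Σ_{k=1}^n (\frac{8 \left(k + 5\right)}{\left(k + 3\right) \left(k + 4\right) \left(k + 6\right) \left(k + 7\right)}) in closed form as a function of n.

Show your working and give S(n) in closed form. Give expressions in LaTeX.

Ratio r(k) = (k + 3)*(k + 6)**2/((k + 5)**2*(k + 8)).
A = k + 3, B = k + 8, C = k**2 + 10*k + 25.
Need (k + 3)·f(k+1) − (k + 7)·f(k) = k**2 + 10*k + 25.
From deg A=1, deg B=1, deg C=2: d=4.
Coefficient equations give f(k) = k*(k + 4)*(k + 5)*(k + 9)/36.
Get s_k = R·t_k = 2*k*(k + 9)/(9*(k**2 + 9*k + 18)) with R(k) = B(k−1)f(k)/C(k) = k*(k + 4)*(k + 7)*(k + 9)/(36*(k + 5)).
Check: Δs_k = 8*(k + 5)/(k**4 + 20*k**3 + 145*k**2 + 450*k + 504). ✓
Telescope: S(n) = s_(n+1) − s_(1) = 2*(n**2 + 11*n + 10)/(9*(n**2 + 11*n + 28)) − (5/63) = n*(n + 11)/(7*(n**2 + 11*n + 28)).

S(n) = \frac{n \left(n + 11\right)}{7 \left(n^{2} + 11 n + 28\right)}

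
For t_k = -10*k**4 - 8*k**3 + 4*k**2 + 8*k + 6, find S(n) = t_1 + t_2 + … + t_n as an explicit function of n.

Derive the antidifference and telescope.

S(n) = n*(-2*n**4 - 7*n**3 - 6*n**2 + 4*n + 11)

t_(k+1)/t_k = k*(5*k**3 + 24*k**2 + 40*k + 24)/(5*k**4 + 4*k**3 - 2*k**2 - 4*k - 3).
Factor: A=1; B=1; C=k**4 + 4*k**3/5 - 2*k**2/5 - 4*k/5 - 3/5.
f must satisfy (1)·f(k+1) − (1)·f(k) = k**4 + 4*k**3/5 - 2*k**2/5 - 4*k/5 - 3/5.
Bound: deg f ≤ 5.
Match coefficients ⇒ f(k) = k*(k + 1)*(2*k**3 - 5*k**2 + 3*k - 3)/10.
Certificate R = B(k−1)f/C = k*(2*k**3 - 5*k**2 + 3*k - 3)/(2*(k - 1)*(5*k**2 + 4*k + 3)) gives s_k = k*(-2*k**4 + 3*k**3 + 2*k**2 + 3).
Verify: -10*k**4 - 8*k**3 + 4*k**2 + 8*k + 6 matches t_k.
Evaluate: s_(n+1) = -2*n**5 - 7*n**4 - 6*n**3 + 4*n**2 + 11*n + 6; subtract s_(1) = 6 ⇒ S(n) = n*(-2*n**4 - 7*n**3 - 6*n**2 + 4*n + 11).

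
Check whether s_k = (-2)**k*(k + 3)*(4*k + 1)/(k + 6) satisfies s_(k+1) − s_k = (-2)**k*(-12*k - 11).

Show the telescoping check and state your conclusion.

s_(k+1) = (-2)**(k + 1)*(k + 4)*(4*k + 5)/(k + 7)
s_(k+1) − s_k = (-2)**k*(-12*k**3 - 131*k**2 - 386*k - 261)/(k**2 + 13*k + 42)
(s_(k+1) − s_k) − t_k = (-2)**k*(36*k**2 + 261*k + 201)/(k**2 + 13*k + 42)

Invalid: residual (-2)**k*(36*k**2 + 261*k + 201)/(k**2 + 13*k + 42) ≠ 0.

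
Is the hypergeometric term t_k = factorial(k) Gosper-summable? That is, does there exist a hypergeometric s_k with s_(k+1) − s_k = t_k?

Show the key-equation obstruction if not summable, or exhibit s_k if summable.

Compute t_(k+1)/t_k: get k + 1.
Take A(k)=k + 1, B(k)=1, C(k)=1.
Set up (k + 1)·f(k+1) − (1)·f(k) − (1) = 0.
Bound: deg f ≤ -1.
d = -1 < 0 ⇒ no nonzero polynomial f; not summable.

No; the degree bound rules out any f.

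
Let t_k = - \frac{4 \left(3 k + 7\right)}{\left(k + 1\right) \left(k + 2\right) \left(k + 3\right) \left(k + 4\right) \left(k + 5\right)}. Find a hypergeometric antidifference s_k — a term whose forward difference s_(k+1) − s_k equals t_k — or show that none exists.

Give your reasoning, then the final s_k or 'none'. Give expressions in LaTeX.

s_k = \frac{k \left(- k^{2} - 8 k - 19\right)}{3 \left(k^{3} + 8 k^{2} + 19 k + 12\right)}

t_(k+1)/t_k = (k + 1)*(3*k + 10)/((k + 6)*(3*k + 7)).
A = k + 1, B = k + 6, C = k + 7/3.
Need (k + 1)·f(k+1) − (k + 5)·f(k) = k + 7/3.
From deg A=1, deg B=1, deg C=1: d=4.
Solving with deg f ≤ 4: f(k) = k*(k + 2)*(k**2 + 8*k + 19)/36.
R(k) = B(k−1)·f(k)/C(k) = k*(k + 2)*(k + 5)*(k**2 + 8*k + 19)/(12*(3*k + 7)); s_k = R·t_k = k*(-k**2 - 8*k - 19)/(3*(k**3 + 8*k**2 + 19*k + 12)).
Verify: 4*(-3*k - 7)/(k**5 + 15*k**4 + 85*k**3 + 225*k**2 + 274*k + 120) matches t_k.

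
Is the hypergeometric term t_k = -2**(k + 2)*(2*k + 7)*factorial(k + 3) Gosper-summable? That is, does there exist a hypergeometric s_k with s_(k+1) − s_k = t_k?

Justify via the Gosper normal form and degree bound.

Yes. s_k = -2**(k + 2)*factorial(k + 3).

Compute t_(k+1)/t_k: get 2*(k + 4)*(2*k + 9)/(2*k + 7).
A = 2*k + 8, B = 1, C = k + 7/2.
Need (2*k + 8)·f(k+1) − (1)·f(k) = k + 7/2.
Degrees (1,0,1) ⇒ d ≤ 0.
Coefficient equations give f(k) = 1/2.
Certificate R = B(k−1)f/C = 1/(2*k + 7) gives s_k = -2**(k + 2)*factorial(k + 3).
s_(k+1) − s_k = -2**(k + 2)*(2*k + 7)*factorial(k + 3) = t_k.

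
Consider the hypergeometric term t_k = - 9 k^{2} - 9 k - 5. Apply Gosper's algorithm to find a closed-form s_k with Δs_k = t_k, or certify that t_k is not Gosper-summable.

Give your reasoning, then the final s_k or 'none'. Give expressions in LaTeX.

s_k = k \left(- 3 k^{2} - 2\right)

Compute t_(k+1)/t_k: get (9*k**2 + 27*k + 23)/(9*k**2 + 9*k + 5).
Gosper form: A/B · C(k+1)/C(k) with A=1, B=1, C=k**2 + k + 5/9.
f must satisfy (1)·f(k+1) − (1)·f(k) = k**2 + k + 5/9.
d = 3 from the (0,0,2) case.
A polynomial solution: f(k) = k*(3*k**2 + 2)/9.
Certificate R = B(k−1)f/C = k*(3*k**2 + 2)/(9*k**2 + 9*k + 5) gives s_k = k*(-3*k**2 - 2).
Verify: -9*k**2 - 9*k - 5 matches t_k.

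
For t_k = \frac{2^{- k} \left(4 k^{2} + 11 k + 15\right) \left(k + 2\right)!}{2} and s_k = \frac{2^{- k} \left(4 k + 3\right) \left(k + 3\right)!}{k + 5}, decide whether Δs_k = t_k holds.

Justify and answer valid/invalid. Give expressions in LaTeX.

s_(k+1) = (4*k + 7)*factorial(k + 4)/(2*2**k*(k + 6))
s_(k+1) − s_k = (4*k**3 + 35*k**2 + 89*k + 104)*factorial(k + 3)/(2*2**k*(k + 5)*(k + 6))
(s_(k+1) − s_k) − t_k = -(4*k**3 + 31*k**2 + 62*k + 69)*factorial(k + 2)/(2**k*(k + 5)*(k + 6))

Invalid: residual - \frac{2^{- k} \left(4 k^{3} + 31 k^{2} + 62 k + 69\right) \left(k + 2\right)!}{\left(k + 5\right) \left(k + 6\right)} ≠ 0.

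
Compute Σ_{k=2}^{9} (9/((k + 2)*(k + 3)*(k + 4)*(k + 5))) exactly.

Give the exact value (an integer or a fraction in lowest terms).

Compute t_(k+1)/t_k: get (k + 2)/(k + 6).
Take A(k)=k + 2, B(k)=k + 6, C(k)=1.
Set up (k + 2)·f(k+1) − (k + 5)·f(k) − (1) = 0.
deg f ≤ 3 (via 1,1,0).
A polynomial solution: f(k) = k*(k**2 + 9*k + 26)/72.
Certificate R = B(k−1)f/C = k*(k + 5)*(k**2 + 9*k + 26)/72 gives s_k = k*(k**2 + 9*k + 26)/(8*(k + 2)*(k + 3)*(k + 4)).
Δs = 9/(k**4 + 14*k**3 + 71*k**2 + 154*k + 120), as required.
Sum = s_(10) − s_(2); s_(10) = 45/364, s_(2) = 1/10 ⇒ 43/1820.

Σ = 43/1820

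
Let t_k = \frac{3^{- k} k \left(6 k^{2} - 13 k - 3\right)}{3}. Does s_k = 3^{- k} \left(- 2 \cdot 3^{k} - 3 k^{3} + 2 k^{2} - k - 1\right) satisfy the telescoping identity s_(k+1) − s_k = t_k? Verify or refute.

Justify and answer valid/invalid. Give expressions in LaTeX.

Valid — Δs_k = t_k.

s_(k+1) = (-6*3**k - k - 3*(k + 1)**3 + 2*(k + 1)**2 - 2)/(3*3**k)
s_(k+1) − s_k = k*(6*k**2 - 13*k - 3)/(3*3**k)
(s_(k+1) − s_k) − t_k = 0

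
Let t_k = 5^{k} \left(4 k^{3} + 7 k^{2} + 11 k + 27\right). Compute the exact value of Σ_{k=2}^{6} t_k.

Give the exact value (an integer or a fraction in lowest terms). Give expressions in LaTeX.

Σ = 21562225

Step 1: r(k) = 5*(4*k**3 + 19*k**2 + 37*k + 49)/(4*k**3 + 7*k**2 + 11*k + 27).
Take A(k)=5, B(k)=1, C(k)=k**3 + 7*k**2/4 + 11*k/4 + 27/4.
f must satisfy (5)·f(k+1) − (1)·f(k) = k**3 + 7*k**2/4 + 11*k/4 + 27/4.
From deg A=0, deg B=0, deg C=3: d=3.
Match coefficients ⇒ f(k) = (k**3 - 2*k**2 + 4*k + 3)/4.
Get s_k = R·t_k = 5**k*(k**3 - 2*k**2 + 4*k + 3) with R(k) = B(k−1)f(k)/C(k) = (k**3 - 2*k**2 + 4*k + 3)/(4*k**3 + 7*k**2 + 11*k + 27).
Δs = 5**k*(4*k**3 + 7*k**2 + 11*k + 27), as required.
Telescoping: Σ = s_(7) − s_(2) = 21562500 − (275) = 21562225.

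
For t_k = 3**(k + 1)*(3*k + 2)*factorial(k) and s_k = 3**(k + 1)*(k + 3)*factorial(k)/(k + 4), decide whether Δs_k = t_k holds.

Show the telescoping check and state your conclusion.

Invalid: residual -3**(k + 1)*(3*k**2 + 14*k + 7)*factorial(k)/((k + 4)*(k + 5)) ≠ 0.

s_(k+1) = 3**(k + 2)*(k + 4)*factorial(k + 1)/(k + 5)
s_(k+1) − s_k = 3**(k + 1)*(3*k + 11)*(k**2 + 5*k + 3)*factorial(k)/((k + 4)*(k + 5))
(s_(k+1) − s_k) − t_k = -3**(k + 1)*(3*k**2 + 14*k + 7)*factorial(k)/((k + 4)*(k + 5))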